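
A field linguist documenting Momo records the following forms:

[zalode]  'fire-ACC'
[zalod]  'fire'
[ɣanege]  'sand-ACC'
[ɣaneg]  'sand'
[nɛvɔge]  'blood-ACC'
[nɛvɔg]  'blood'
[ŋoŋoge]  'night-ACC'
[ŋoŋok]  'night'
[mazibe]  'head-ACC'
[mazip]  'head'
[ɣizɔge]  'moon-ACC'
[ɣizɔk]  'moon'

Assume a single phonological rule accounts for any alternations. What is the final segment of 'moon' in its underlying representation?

The root 'moon' surfaces as [ɣizɔge] and [ɣizɔk], with a stem-final [g] ~ [k] alternation.
Compare 'sand', with invariant [g] in [ɣanege] and [ɣaneg]: an analysis with underlying /g/ and a rule producing [k] in isolation would wrongly predict alternation here too.
The alternation reflects intervocalic voicing: voiceless stops become voiced between vowels. /k/ is underlying.

/k/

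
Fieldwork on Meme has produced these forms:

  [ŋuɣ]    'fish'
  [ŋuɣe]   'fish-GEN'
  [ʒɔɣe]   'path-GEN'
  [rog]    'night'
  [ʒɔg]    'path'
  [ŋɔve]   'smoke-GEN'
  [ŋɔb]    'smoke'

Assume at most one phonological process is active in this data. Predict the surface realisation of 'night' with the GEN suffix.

[roɣe]

In [ʒɔɣe] and [ʒɔg] the final segment of 'path' alternates: [ɣ] ~ [g].
Compare 'fish', with invariant [ɣ] in [ŋuɣe] and [ŋuɣ]: an analysis with underlying /ɣ/ and a rule producing [g] in isolation would wrongly predict alternation here too.
So /g/ is underlying, and a rule of intervocalic spirantization — voiced stops become fricatives between vowels — gives [ɣ].
From [rog] the stem 'night' is /rog/; between vowels this yields [roɣe].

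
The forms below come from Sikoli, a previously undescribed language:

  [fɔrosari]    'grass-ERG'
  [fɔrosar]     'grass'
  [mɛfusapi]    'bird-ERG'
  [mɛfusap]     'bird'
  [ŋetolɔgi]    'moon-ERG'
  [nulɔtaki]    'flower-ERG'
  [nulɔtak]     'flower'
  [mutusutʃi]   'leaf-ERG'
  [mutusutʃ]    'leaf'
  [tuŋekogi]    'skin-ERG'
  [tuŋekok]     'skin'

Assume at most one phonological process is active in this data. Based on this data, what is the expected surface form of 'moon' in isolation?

[ŋetolɔk]

The root 'skin' surfaces as [tuŋekogi] and [tuŋekok], with a stem-final [g] ~ [k] alternation.
But 'flower' keeps [k] in both environments ([nulɔtaki], [nulɔtak]), so there is no rule changing /k/ to [g] before the ERG suffix.
The underlying segment must be /g/; voiced obstruents become voiceless word-finally, yielding [k] there.
From [ŋetolɔgi] the stem 'moon' is /ŋetolɔg/; word-finally this yields [ŋetolɔk].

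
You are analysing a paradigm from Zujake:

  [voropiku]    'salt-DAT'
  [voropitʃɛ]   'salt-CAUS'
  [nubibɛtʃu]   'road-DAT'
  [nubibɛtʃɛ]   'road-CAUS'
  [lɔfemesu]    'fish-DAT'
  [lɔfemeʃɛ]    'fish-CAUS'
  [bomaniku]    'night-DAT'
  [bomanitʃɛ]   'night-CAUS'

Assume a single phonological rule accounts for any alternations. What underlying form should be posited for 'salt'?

The stem for 'salt' ends in [k] in [voropiku] but [tʃ] in [voropitʃɛ].
Compare 'road', with invariant [tʃ] in [nubibɛtʃu] and [nubibɛtʃɛ]: an analysis with underlying /tʃ/ and a rule producing [k] before the DAT suffix would wrongly predict alternation here too.
The underlying segment must be /k/; /k/ and /s/ become palato-alveolar [tʃ] and [ʃ] before a front vowel, yielding [tʃ] there.

/voropik/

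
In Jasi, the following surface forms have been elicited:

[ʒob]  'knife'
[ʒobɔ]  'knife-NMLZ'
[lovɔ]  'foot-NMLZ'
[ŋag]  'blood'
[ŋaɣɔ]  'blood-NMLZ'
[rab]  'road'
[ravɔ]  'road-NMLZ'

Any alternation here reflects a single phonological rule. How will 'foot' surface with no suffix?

'road' shows [b] ~ [v] at the end of the stem ([rab] vs [ravɔ]).
Compare 'knife', with invariant [b] in [ʒob] and [ʒobɔ]: an analysis with underlying /b/ and a rule producing [v] before the NMLZ suffix would wrongly predict alternation here too.
The alternation reflects word-final hardening: voiced fricatives become stops word-finally. /v/ is underlying.
From [lovɔ] the stem 'foot' is /lov/; word-finally this yields [lob].

[lob]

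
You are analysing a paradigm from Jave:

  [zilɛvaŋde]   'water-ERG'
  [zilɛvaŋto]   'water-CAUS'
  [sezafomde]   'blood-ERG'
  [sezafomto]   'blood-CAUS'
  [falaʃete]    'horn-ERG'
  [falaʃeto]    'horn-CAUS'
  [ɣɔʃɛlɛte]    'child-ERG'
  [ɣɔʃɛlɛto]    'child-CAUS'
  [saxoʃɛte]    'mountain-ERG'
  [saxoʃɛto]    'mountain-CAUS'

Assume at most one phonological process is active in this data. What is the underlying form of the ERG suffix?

/-de/

The ERG suffix surfaces as [-de] and [-te], depending on the final segment of the stem.
The CAUS suffix, which begins with [t], is invariant after every stem; so [t] is not altered by any rule here.
So the underlying form is /-de/, and voiced stops become voiceless after a vowel.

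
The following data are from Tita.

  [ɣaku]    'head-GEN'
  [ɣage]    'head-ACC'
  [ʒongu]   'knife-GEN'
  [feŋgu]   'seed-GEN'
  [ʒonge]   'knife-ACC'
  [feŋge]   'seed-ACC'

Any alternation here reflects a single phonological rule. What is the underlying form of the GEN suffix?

The GEN suffix surfaces as [-gu] and [-ku], depending on the final segment of the stem.
The ACC suffix, which begins with [g], is invariant after every stem; so [g] is not altered by any rule here.
The GEN suffix is therefore /-ku/ underlyingly, with post-nasal voicing: voiceless stops become voiced after a nasal.

/-ku/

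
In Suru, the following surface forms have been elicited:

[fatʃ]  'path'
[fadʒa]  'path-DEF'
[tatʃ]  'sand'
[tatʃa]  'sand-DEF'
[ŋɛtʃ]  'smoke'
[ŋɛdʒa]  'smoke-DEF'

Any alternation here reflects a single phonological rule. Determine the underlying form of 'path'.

/fadʒ/

The stem for 'path' ends in [tʃ] in [fatʃ] but [dʒ] in [fadʒa].
If /tʃ/ were underlying and a rule turned it into [dʒ] before the DEF suffix, 'sand' would also alternate; but it has [tʃ] in both [tatʃ] and [tatʃa].
The alternation reflects word-final obstruent devoicing: voiced obstruents become voiceless word-finally. /dʒ/ is underlying.
Hence 'path' is /fadʒ/ underlyingly.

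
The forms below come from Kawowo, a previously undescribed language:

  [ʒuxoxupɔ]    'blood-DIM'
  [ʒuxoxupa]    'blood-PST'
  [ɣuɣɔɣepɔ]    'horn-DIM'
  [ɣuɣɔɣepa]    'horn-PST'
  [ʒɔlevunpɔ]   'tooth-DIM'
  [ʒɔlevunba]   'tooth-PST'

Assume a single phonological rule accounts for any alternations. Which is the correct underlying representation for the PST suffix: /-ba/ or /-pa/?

The PST suffix surfaces as [-ba] and [-pa], depending on the final segment of the stem.
The DIM suffix, which begins with [p], is invariant after every stem; so [p] is not altered by any rule here.
The PST suffix is therefore /-ba/ underlyingly, with post-vocalic devoicing: voiced stops become voiceless after a vowel.

/-ba/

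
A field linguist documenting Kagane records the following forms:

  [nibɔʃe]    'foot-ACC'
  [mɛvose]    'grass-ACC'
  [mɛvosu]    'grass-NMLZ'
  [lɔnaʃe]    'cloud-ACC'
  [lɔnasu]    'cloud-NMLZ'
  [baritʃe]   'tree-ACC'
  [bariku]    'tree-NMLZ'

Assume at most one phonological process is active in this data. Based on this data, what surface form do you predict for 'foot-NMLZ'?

[nibɔsu]

'cloud' shows [ʃ] ~ [s] at the end of the stem ([lɔnaʃe] vs [lɔnasu]).
The stem 'grass' ([mɛvose], [mɛvosu]) shows [s] unchanged in both environments, so [s] cannot be basic with [ʃ] derived before the ACC suffix.
The underlying segment must be /ʃ/; palato-alveolar /tʃ/ and /ʃ/ become [k] and [s] when no front vowel follows, yielding [s] there.
The one attested form of 'foot', [nibɔʃe], shows underlying /nibɔʃ/. Applying the same rule when no front vowel follows gives [nibɔsu].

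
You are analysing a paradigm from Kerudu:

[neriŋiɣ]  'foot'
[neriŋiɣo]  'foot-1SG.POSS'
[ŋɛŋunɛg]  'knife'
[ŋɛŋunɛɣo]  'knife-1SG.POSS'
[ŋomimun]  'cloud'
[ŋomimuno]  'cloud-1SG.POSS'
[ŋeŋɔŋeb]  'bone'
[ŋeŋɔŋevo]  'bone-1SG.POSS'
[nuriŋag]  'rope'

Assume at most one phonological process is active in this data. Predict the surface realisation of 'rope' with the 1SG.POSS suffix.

[nuriŋaɣo]

In [ŋɛŋunɛg] and [ŋɛŋunɛɣo] the final segment of 'knife' alternates: [g] ~ [ɣ].
If /ɣ/ were underlying and a rule turned it into [g] in isolation, 'foot' would also alternate; but it has [ɣ] in both [neriŋiɣ] and [neriŋiɣo].
So /g/ is underlying, and a rule of intervocalic spirantization — voiced stops become fricatives between vowels — gives [ɣ].
The one attested form of 'rope', [nuriŋag], shows underlying /nuriŋag/. Applying the same rule between vowels gives [nuriŋaɣo].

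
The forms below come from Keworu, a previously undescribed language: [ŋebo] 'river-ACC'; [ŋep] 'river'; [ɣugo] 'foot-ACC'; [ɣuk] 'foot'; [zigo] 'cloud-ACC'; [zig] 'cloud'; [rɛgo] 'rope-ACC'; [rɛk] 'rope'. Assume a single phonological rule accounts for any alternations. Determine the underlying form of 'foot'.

The root 'foot' surfaces as [ɣugo] and [ɣuk], with a stem-final [g] ~ [k] alternation.
The stem 'cloud' ([zigo], [zig]) shows [g] unchanged in both environments, so [g] cannot be basic with [k] derived in isolation.
Therefore /k/ is basic and [g] is derived by intervocalic voicing (voiceless stops become voiced between vowels).

/ɣuk/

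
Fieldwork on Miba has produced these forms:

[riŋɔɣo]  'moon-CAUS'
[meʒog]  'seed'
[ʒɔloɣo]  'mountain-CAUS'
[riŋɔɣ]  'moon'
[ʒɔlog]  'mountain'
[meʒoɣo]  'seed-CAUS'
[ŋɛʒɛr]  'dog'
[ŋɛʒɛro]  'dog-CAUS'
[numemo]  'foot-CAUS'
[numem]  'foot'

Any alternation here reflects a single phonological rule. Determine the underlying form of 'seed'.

The stem for 'seed' ends in [ɣ] in [meʒoɣo] but [g] in [meʒog].
If /ɣ/ were underlying and a rule turned it into [g] in isolation, 'moon' would also alternate; but it has [ɣ] in both [riŋɔɣo] and [riŋɔɣ].
The alternation reflects intervocalic spirantization: voiced stops become fricatives between vowels. /g/ is underlying.
So 'seed' = /meʒog/.

/meʒog/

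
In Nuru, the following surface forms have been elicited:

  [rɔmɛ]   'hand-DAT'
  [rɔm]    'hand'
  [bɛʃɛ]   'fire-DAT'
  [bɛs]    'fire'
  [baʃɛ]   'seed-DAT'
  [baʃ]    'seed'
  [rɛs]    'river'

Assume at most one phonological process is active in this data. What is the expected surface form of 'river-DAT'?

The root 'fire' surfaces as [bɛʃɛ] and [bɛs], with a stem-final [ʃ] ~ [s] alternation.
Compare 'seed', with invariant [ʃ] in [baʃɛ] and [baʃ]: an analysis with underlying /ʃ/ and a rule producing [s] in isolation would wrongly predict alternation here too.
The alternation reflects palatalization before a front vowel: /s/ becomes palato-alveolar [ʃ] before a front vowel. /s/ is underlying.
From [rɛs] the stem 'river' is /rɛs/; before a front vowel this yields [rɛʃɛ].

[rɛʃɛ]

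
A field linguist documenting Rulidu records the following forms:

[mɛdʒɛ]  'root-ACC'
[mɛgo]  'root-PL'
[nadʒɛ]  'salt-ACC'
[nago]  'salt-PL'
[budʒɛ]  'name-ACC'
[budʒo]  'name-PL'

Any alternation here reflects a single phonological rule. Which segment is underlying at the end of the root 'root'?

/g/

The stem for 'root' ends in [dʒ] in [mɛdʒɛ] but [g] in [mɛgo].
But 'name' keeps [dʒ] in both environments ([budʒɛ], [budʒo]), so there is no rule changing /dʒ/ to [g] before the PL suffix.
The underlying segment must be /g/; /g/ becomes palato-alveolar [dʒ] before a front vowel, yielding [dʒ] there.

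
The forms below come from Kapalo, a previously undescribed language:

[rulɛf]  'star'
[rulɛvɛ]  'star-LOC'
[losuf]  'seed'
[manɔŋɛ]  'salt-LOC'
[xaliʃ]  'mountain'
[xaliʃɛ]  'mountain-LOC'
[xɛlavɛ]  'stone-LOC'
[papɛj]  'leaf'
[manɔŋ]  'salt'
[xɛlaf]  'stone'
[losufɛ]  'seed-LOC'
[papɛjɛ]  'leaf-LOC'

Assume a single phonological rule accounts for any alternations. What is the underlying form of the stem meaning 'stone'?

In [xɛlaf] and [xɛlavɛ] the final segment of 'stone' alternates: [f] ~ [v].
If /f/ were underlying and a rule turned it into [v] before the LOC suffix, 'seed' would also alternate; but it has [f] in both [losuf] and [losufɛ].
The alternation reflects word-final obstruent devoicing: voiced obstruents become voiceless word-finally. /v/ is underlying.

/xɛlav/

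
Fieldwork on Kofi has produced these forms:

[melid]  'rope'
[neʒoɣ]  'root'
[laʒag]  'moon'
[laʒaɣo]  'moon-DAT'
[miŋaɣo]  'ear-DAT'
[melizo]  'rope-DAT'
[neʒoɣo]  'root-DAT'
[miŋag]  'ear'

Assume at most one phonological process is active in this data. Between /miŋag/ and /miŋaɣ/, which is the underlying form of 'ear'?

/miŋag/

The root 'ear' surfaces as [miŋag] and [miŋaɣo], with a stem-final [g] ~ [ɣ] alternation.
Compare 'root', with invariant [ɣ] in [neʒoɣ] and [neʒoɣo]: an analysis with underlying /ɣ/ and a rule producing [g] in isolation would wrongly predict alternation here too.
The underlying segment must be /g/; voiced stops become fricatives between vowels, yielding [ɣ] there.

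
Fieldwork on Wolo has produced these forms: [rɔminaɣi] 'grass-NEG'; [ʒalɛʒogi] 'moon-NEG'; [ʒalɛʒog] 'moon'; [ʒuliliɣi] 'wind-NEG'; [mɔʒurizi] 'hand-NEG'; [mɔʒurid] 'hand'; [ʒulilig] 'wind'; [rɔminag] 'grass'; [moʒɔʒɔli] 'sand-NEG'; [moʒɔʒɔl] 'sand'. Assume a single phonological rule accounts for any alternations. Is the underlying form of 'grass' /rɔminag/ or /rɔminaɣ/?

The root 'grass' surfaces as [rɔminag] and [rɔminaɣi], with a stem-final [g] ~ [ɣ] alternation.
The stem 'moon' ([ʒalɛʒog], [ʒalɛʒogi]) shows [g] unchanged in both environments, so [g] cannot be basic with [ɣ] derived before the NEG suffix.
The alternation reflects word-final hardening: voiced fricatives become stops word-finally. /ɣ/ is underlying.

/rɔminaɣ/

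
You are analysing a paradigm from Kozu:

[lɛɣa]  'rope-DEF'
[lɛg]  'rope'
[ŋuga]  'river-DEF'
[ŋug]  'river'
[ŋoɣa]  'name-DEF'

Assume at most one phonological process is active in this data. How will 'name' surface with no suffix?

The stem for 'rope' ends in [ɣ] in [lɛɣa] but [g] in [lɛg].
But 'river' keeps [g] in both environments ([ŋuga], [ŋug]), so there is no rule changing /g/ to [ɣ] before the DEF suffix.
Therefore /ɣ/ is basic and [g] is derived by word-final hardening (voiced fricatives become stops word-finally).
From [ŋoɣa] the stem 'name' is /ŋoɣ/; word-finally this yields [ŋog].

[ŋog]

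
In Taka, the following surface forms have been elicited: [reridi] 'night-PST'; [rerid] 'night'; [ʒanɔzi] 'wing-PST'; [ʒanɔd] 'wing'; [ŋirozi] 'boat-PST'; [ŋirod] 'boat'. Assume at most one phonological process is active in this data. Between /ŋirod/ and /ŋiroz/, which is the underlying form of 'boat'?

In [ŋirozi] and [ŋirod] the final segment of 'boat' alternates: [z] ~ [d].
But 'night' keeps [d] in both environments ([reridi], [rerid]), so there is no rule changing /d/ to [z] before the PST suffix.
The underlying segment must be /z/; voiced fricatives become stops word-finally, yielding [d] there.

/ŋiroz/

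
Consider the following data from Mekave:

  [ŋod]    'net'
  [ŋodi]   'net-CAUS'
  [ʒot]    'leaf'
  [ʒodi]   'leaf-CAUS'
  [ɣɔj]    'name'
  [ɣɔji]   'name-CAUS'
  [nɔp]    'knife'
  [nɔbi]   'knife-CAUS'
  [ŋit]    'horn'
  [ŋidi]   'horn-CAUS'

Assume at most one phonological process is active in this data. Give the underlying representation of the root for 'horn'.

'horn' shows [t] ~ [d] at the end of the stem ([ŋit] vs [ŋidi]).
Compare 'net', with invariant [d] in [ŋod] and [ŋodi]: an analysis with underlying /d/ and a rule producing [t] in isolation would wrongly predict alternation here too.
Therefore /t/ is basic and [d] is derived by intervocalic voicing (voiceless stops become voiced between vowels).

/ŋit/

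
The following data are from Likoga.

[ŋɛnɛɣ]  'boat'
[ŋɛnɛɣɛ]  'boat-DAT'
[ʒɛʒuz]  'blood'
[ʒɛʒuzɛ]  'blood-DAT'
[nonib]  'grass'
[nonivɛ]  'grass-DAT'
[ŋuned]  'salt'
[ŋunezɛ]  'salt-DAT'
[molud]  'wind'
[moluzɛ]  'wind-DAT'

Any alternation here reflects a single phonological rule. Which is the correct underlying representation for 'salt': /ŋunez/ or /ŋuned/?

In [ŋuned] and [ŋunezɛ] the final segment of 'salt' alternates: [d] ~ [z].
The stem 'blood' ([ʒɛʒuz], [ʒɛʒuzɛ]) shows [z] unchanged in both environments, so [z] cannot be basic with [d] derived in isolation.
So /d/ is underlying, and a rule of intervocalic spirantization — voiced stops become fricatives between vowels — gives [z].

/ŋuned/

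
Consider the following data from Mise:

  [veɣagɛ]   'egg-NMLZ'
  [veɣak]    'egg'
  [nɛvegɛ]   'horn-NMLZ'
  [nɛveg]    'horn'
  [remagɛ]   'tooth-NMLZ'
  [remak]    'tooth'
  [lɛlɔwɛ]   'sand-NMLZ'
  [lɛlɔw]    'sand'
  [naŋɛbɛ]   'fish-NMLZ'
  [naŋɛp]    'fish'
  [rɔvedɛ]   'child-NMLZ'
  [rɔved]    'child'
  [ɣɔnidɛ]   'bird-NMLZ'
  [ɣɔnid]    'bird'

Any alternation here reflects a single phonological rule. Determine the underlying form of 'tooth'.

/remak/

The stem for 'tooth' ends in [g] in [remagɛ] but [k] in [remak].
If /g/ were underlying and a rule turned it into [k] in isolation, 'horn' would also alternate; but it has [g] in both [nɛvegɛ] and [nɛveg].
The alternation reflects intervocalic voicing: voiceless stops become voiced between vowels. /k/ is underlying.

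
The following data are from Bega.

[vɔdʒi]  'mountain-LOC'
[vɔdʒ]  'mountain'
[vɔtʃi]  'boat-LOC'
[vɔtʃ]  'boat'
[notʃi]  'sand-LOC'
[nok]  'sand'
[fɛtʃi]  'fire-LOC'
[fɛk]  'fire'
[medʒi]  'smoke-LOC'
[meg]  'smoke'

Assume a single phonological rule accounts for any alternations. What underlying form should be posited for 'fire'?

The stem for 'fire' ends in [tʃ] in [fɛtʃi] but [k] in [fɛk].
Compare 'boat', with invariant [tʃ] in [vɔtʃi] and [vɔtʃ]: an analysis with underlying /tʃ/ and a rule producing [k] in isolation would wrongly predict alternation here too.
So /k/ is underlying, and a rule of palatalization before a front vowel — /k/ and /g/ become palato-alveolar [tʃ] and [dʒ] before a front vowel — gives [tʃ].

/fɛk/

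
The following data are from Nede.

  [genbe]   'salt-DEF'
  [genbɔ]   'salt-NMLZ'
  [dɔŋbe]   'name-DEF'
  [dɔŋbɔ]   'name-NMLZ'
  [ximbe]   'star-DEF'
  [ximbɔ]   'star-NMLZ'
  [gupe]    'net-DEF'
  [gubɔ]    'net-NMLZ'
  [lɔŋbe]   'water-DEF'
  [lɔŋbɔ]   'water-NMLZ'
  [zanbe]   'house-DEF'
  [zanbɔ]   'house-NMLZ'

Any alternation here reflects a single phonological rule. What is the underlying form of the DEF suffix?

The DEF suffix surfaces as [-be] and [-pe], depending on the final segment of the stem.
By contrast the NMLZ suffix keeps its initial [b] throughout — that segment must be underlying.
So the underlying form is /-pe/, and voiceless stops become voiced after a nasal.

/-pe/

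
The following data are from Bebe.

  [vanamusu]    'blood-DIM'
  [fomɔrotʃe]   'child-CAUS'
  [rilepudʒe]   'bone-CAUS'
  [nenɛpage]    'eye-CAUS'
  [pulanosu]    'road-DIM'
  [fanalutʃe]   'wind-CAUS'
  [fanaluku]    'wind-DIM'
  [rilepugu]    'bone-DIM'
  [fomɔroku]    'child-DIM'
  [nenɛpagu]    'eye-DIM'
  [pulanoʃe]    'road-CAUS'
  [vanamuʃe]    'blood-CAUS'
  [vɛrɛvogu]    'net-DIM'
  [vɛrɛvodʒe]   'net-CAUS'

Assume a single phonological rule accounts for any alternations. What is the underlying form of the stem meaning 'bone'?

In [rilepudʒe] and [rilepugu] the final segment of 'bone' alternates: [dʒ] ~ [g].
Compare 'eye', with invariant [g] in [nenɛpage] and [nenɛpagu]: an analysis with underlying /g/ and a rule producing [dʒ] before the CAUS suffix would wrongly predict alternation here too.
So /dʒ/ is underlying, and a rule of depalatalization — palato-alveolar /tʃ/, /dʒ/ and /ʃ/ become [k], [g] and [s] when no front vowel follows — gives [g].

/rilepudʒ/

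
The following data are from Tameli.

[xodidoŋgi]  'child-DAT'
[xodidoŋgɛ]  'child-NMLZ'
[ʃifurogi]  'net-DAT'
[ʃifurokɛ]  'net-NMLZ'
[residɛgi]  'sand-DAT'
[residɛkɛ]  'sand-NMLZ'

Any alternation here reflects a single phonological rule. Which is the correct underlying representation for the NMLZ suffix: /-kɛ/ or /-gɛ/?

The NMLZ morpheme has two allomorphs, [-gɛ] and [-kɛ].
The DAT suffix, which begins with [g], is invariant after every stem; so [g] is not altered by any rule here.
The NMLZ suffix is therefore /-kɛ/ underlyingly, with post-nasal voicing: voiceless stops become voiced after a nasal.

/-kɛ/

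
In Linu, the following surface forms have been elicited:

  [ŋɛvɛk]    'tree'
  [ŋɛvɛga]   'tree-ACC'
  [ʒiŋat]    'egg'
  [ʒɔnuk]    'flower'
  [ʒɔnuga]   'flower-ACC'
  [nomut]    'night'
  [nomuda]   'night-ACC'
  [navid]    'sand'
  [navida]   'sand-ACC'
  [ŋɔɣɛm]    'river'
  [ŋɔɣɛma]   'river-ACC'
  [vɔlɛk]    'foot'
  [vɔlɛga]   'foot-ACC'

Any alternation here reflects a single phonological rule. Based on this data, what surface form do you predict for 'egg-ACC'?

[ʒiŋada]

The root 'night' surfaces as [nomut] and [nomuda], with a stem-final [t] ~ [d] alternation.
Compare 'sand', with invariant [d] in [navid] and [navida]: an analysis with underlying /d/ and a rule producing [t] in isolation would wrongly predict alternation here too.
The alternation reflects intervocalic voicing: voiceless stops become voiced between vowels. /t/ is underlying.
The one attested form of 'egg', [ʒiŋat], shows underlying /ʒiŋat/. Applying the same rule between vowels gives [ʒiŋada].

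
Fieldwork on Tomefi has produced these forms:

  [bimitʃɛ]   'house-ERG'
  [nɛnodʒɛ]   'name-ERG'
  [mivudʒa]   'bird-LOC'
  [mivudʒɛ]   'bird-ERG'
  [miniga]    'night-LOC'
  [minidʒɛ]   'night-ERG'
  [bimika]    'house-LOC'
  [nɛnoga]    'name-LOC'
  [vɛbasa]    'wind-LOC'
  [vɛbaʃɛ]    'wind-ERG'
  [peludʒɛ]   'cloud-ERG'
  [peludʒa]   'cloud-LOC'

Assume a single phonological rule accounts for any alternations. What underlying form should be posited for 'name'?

In [nɛnodʒɛ] and [nɛnoga] the final segment of 'name' alternates: [dʒ] ~ [g].
Compare 'cloud', with invariant [dʒ] in [peludʒɛ] and [peludʒa]: an analysis with underlying /dʒ/ and a rule producing [g] before the LOC suffix would wrongly predict alternation here too.
The alternation reflects palatalization before a front vowel: /k/, /g/ and /s/ become palato-alveolar [tʃ], [dʒ] and [ʃ] before a front vowel. /g/ is underlying.

/nɛnog/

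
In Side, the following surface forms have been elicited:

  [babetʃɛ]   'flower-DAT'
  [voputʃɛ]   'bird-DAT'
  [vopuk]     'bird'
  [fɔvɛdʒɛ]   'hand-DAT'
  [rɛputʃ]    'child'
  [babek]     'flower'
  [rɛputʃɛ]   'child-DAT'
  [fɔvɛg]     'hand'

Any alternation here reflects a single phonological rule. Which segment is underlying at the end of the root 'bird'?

/k/

The root 'bird' surfaces as [voputʃɛ] and [vopuk], with a stem-final [tʃ] ~ [k] alternation.
The stem 'child' ([rɛputʃɛ], [rɛputʃ]) shows [tʃ] unchanged in both environments, so [tʃ] cannot be basic with [k] derived in isolation.
The underlying segment must be /k/; /k/ and /g/ become palato-alveolar [tʃ] and [dʒ] before a front vowel, yielding [tʃ] there.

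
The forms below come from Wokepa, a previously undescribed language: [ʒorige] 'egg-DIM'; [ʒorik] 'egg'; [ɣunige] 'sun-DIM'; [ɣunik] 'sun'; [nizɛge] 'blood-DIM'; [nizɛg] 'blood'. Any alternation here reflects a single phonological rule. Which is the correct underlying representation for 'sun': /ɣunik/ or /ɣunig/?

/ɣunik/

The root 'sun' surfaces as [ɣunige] and [ɣunik], with a stem-final [g] ~ [k] alternation.
The stem 'blood' ([nizɛge], [nizɛg]) shows [g] unchanged in both environments, so [g] cannot be basic with [k] derived in isolation.
So /k/ is underlying, and a rule of intervocalic voicing — voiceless stops become voiced between vowels — gives [g].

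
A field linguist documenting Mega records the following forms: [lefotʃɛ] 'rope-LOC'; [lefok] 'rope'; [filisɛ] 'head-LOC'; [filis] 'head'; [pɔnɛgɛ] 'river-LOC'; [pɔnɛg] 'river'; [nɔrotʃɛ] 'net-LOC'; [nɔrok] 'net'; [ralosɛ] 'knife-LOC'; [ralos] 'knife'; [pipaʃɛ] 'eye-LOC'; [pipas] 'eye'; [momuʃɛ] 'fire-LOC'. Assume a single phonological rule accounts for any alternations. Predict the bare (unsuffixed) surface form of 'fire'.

[momus]

In [pipaʃɛ] and [pipas] the final segment of 'eye' alternates: [ʃ] ~ [s].
But 'knife' keeps [s] in both environments ([ralosɛ], [ralos]), so there is no rule changing /s/ to [ʃ] before the LOC suffix.
Therefore /ʃ/ is basic and [s] is derived by depalatalization (palato-alveolar /tʃ/ and /ʃ/ become [k] and [s] when no front vowel follows).
From [momuʃɛ] the stem 'fire' is /momuʃ/; when no front vowel follows this yields [momus].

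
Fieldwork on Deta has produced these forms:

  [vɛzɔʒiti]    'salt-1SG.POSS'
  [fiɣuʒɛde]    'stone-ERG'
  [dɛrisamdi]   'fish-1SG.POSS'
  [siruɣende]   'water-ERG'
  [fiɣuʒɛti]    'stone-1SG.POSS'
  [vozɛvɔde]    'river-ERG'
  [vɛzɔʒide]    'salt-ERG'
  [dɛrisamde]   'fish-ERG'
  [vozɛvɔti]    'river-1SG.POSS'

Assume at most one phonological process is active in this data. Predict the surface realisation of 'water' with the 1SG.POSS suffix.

The 1SG.POSS suffix surfaces as [-di] and [-ti], depending on the final segment of the stem.
The ERG suffix, which begins with [d], is invariant after every stem; so [d] is not altered by any rule here.
The 1SG.POSS suffix is therefore /-ti/ underlyingly, with post-nasal voicing: voiceless stops become voiced after a nasal.
After 'water', which ends in a nasal, the suffix surfaces as [-di], giving [siruɣendi].

[siruɣendi]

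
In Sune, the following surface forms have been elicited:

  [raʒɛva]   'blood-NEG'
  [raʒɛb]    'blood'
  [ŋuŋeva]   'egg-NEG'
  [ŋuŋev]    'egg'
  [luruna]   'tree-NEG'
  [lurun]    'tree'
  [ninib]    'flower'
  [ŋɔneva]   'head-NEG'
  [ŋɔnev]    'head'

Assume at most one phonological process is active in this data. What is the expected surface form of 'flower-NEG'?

In [raʒɛva] and [raʒɛb] the final segment of 'blood' alternates: [v] ~ [b].
If /v/ were underlying and a rule turned it into [b] in isolation, 'egg' would also alternate; but it has [v] in both [ŋuŋeva] and [ŋuŋev].
So /b/ is underlying, and a rule of intervocalic spirantization — voiced stops become fricatives between vowels — gives [v].
The one attested form of 'flower', [ninib], shows underlying /ninib/. Applying the same rule between vowels gives [niniva].

[niniva]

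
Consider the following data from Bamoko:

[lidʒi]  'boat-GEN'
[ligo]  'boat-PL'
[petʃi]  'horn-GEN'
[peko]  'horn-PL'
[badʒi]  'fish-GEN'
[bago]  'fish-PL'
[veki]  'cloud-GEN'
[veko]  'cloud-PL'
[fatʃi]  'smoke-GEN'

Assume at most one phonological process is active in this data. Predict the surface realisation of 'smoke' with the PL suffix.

'horn' shows [tʃ] ~ [k] at the end of the stem ([petʃi] vs [peko]).
But 'cloud' keeps [k] in both environments ([veki], [veko]), so there is no rule changing /k/ to [tʃ] before the GEN suffix.
Therefore /tʃ/ is basic and [k] is derived by depalatalization (palato-alveolar /tʃ/ and /dʒ/ become [k] and [g] when no front vowel follows).
The one attested form of 'smoke', [fatʃi], shows underlying /fatʃ/. Applying the same rule when no front vowel follows gives [fako].

[fako]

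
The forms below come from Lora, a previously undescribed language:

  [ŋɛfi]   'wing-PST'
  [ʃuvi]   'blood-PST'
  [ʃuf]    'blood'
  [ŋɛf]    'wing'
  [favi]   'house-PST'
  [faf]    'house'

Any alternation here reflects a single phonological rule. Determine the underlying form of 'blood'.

/ʃuv/

The stem for 'blood' ends in [v] in [ʃuvi] but [f] in [ʃuf].
But 'wing' keeps [f] in both environments ([ŋɛfi], [ŋɛf]), so there is no rule changing /f/ to [v] before the PST suffix.
So /v/ is underlying, and a rule of word-final obstruent devoicing — voiced obstruents become voiceless word-finally — gives [f].
So 'blood' = /ʃuv/.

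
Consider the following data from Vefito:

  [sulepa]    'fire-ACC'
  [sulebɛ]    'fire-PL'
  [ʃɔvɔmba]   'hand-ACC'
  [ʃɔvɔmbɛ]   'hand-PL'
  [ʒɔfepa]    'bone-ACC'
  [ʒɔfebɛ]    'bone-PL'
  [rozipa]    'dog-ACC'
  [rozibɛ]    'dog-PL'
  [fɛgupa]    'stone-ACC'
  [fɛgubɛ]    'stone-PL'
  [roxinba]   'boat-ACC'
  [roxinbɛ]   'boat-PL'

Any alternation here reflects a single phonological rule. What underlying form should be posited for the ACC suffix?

/-pa/

The ACC suffix surfaces as [-ba] and [-pa], depending on the final segment of the stem.
The PL suffix, which begins with [b], is invariant after every stem; so [b] is not altered by any rule here.
So the underlying form is /-pa/, and voiceless stops become voiced after a nasal.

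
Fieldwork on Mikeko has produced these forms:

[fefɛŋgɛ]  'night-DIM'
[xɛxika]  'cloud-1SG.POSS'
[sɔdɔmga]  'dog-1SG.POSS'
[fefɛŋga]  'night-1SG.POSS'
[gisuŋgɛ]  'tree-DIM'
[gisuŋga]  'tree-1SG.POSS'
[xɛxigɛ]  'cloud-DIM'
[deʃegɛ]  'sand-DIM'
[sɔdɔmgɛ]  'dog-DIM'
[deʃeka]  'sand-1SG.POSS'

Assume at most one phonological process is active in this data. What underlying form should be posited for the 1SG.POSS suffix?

/-ka/

The 1SG.POSS suffix surfaces as [-ga] and [-ka], depending on the final segment of the stem.
The DIM suffix, which begins with [g], is invariant after every stem; so [g] is not altered by any rule here.
So the underlying form is /-ka/, and voiceless stops become voiced after a nasal.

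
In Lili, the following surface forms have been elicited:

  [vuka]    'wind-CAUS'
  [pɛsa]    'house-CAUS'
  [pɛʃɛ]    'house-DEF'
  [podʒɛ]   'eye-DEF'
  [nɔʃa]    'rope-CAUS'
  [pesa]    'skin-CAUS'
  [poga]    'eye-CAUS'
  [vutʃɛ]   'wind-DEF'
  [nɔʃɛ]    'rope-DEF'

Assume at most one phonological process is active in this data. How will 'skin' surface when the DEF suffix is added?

[peʃɛ]

'house' shows [s] ~ [ʃ] at the end of the stem ([pɛsa] vs [pɛʃɛ]).
If /ʃ/ were underlying and a rule turned it into [s] before the CAUS suffix, 'rope' would also alternate; but it has [ʃ] in both [nɔʃa] and [nɔʃɛ].
Therefore /s/ is basic and [ʃ] is derived by palatalization before a front vowel (/k/, /g/ and /s/ become palato-alveolar [tʃ], [dʒ] and [ʃ] before a front vowel).
The one attested form of 'skin', [pesa], shows underlying /pes/. Applying the same rule before a front vowel gives [peʃɛ].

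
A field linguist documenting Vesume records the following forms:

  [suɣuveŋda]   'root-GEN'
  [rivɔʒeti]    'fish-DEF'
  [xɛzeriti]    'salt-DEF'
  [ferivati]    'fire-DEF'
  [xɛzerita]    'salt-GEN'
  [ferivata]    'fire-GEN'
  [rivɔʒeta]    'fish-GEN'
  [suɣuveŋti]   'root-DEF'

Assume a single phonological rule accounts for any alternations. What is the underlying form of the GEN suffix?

/-da/

The GEN morpheme has two allomorphs, [-da] and [-ta].
By contrast the DEF suffix keeps its initial [t] throughout — that segment must be underlying.
The GEN suffix is therefore /-da/ underlyingly, with post-vocalic devoicing: voiced stops become voiceless after a vowel.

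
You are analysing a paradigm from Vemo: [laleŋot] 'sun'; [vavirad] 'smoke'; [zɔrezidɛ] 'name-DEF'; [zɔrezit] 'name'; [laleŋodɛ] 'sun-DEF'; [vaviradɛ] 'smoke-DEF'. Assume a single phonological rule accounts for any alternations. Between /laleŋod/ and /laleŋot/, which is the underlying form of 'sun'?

/laleŋot/

The stem for 'sun' ends in [d] in [laleŋodɛ] but [t] in [laleŋot].
But 'smoke' keeps [d] in both environments ([vaviradɛ], [vavirad]), so there is no rule changing /d/ to [t] in isolation.
The underlying segment must be /t/; voiceless stops become voiced between vowels, yielding [d] there.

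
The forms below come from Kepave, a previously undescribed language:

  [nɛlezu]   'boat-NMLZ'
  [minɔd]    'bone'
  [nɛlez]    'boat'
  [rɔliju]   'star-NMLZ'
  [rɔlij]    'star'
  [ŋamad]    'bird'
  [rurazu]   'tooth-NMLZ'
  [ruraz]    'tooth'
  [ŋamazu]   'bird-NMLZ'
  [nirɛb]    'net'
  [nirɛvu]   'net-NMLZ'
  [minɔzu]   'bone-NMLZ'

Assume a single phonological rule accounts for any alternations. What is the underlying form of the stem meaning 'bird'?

/ŋamad/

The root 'bird' surfaces as [ŋamad] and [ŋamazu], with a stem-final [d] ~ [z] alternation.
If /z/ were underlying and a rule turned it into [d] in isolation, 'boat' would also alternate; but it has [z] in both [nɛlez] and [nɛlezu].
The underlying segment must be /d/; voiced stops become fricatives between vowels, yielding [z] there.
So 'bird' = /ŋamad/.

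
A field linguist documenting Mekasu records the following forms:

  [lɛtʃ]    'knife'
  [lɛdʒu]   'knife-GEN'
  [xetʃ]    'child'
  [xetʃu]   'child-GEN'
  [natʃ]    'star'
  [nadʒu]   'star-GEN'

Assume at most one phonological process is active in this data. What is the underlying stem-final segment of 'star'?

/dʒ/

'star' shows [tʃ] ~ [dʒ] at the end of the stem ([natʃ] vs [nadʒu]).
Compare 'child', with invariant [tʃ] in [xetʃ] and [xetʃu]: an analysis with underlying /tʃ/ and a rule producing [dʒ] before the GEN suffix would wrongly predict alternation here too.
The alternation reflects word-final obstruent devoicing: voiced obstruents become voiceless word-finally. /dʒ/ is underlying.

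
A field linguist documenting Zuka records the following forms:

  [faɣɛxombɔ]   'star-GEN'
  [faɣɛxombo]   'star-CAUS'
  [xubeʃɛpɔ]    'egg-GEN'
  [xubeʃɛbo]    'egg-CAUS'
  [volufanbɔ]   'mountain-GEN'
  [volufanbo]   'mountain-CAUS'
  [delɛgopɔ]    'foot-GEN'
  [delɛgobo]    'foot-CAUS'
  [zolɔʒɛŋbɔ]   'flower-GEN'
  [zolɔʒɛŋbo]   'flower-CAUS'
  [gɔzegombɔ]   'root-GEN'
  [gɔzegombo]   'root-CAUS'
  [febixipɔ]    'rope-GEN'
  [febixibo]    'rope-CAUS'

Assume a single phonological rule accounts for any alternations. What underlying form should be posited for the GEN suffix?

The GEN morpheme has two allomorphs, [-bɔ] and [-pɔ].
By contrast the CAUS suffix keeps its initial [b] throughout — that segment must be underlying.
So the underlying form is /-pɔ/, and voiceless stops become voiced after a nasal.

/-pɔ/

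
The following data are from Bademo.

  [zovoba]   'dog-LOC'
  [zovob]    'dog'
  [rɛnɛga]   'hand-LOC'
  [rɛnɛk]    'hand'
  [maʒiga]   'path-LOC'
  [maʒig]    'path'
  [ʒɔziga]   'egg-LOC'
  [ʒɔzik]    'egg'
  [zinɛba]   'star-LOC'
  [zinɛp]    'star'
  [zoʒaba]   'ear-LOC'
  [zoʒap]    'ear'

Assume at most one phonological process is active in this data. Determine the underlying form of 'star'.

/zinɛp/

The root 'star' surfaces as [zinɛba] and [zinɛp], with a stem-final [b] ~ [p] alternation.
If /b/ were underlying and a rule turned it into [p] in isolation, 'dog' would also alternate; but it has [b] in both [zovoba] and [zovob].
So /p/ is underlying, and a rule of intervocalic voicing — voiceless stops become voiced between vowels — gives [b].
Hence 'star' is /zinɛp/ underlyingly.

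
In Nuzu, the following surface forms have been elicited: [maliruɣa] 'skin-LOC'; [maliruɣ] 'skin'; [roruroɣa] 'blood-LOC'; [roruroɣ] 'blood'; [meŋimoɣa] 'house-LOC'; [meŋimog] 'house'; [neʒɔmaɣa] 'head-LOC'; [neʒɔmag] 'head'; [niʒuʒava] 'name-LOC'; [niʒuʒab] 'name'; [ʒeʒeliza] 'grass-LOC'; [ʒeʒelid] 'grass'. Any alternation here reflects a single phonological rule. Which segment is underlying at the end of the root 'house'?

/g/

The stem for 'house' ends in [ɣ] in [meŋimoɣa] but [g] in [meŋimog].
Compare 'skin', with invariant [ɣ] in [maliruɣa] and [maliruɣ]: an analysis with underlying /ɣ/ and a rule producing [g] in isolation would wrongly predict alternation here too.
The alternation reflects intervocalic spirantization: voiced stops become fricatives between vowels. /g/ is underlying.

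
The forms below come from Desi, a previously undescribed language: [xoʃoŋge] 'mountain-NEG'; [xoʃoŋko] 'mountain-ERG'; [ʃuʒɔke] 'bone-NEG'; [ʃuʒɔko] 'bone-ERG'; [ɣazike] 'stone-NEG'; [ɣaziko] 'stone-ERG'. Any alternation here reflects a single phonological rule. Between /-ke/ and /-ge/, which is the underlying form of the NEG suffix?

The NEG morpheme has two allomorphs, [-ge] and [-ke].
The ERG suffix, which begins with [k], is invariant after every stem; so [k] is not altered by any rule here.
So the underlying form is /-ge/, and voiced stops become voiceless after a vowel.

/-ge/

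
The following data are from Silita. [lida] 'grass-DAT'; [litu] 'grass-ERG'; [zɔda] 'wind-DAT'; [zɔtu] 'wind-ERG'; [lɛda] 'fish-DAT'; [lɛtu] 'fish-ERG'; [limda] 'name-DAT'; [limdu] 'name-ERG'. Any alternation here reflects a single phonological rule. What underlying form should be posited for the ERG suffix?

/-tu/

The ERG morpheme has two allomorphs, [-du] and [-tu].
The DAT suffix, which begins with [d], is invariant after every stem; so [d] is not altered by any rule here.
The ERG suffix is therefore /-tu/ underlyingly, with post-nasal voicing: voiceless stops become voiced after a nasal.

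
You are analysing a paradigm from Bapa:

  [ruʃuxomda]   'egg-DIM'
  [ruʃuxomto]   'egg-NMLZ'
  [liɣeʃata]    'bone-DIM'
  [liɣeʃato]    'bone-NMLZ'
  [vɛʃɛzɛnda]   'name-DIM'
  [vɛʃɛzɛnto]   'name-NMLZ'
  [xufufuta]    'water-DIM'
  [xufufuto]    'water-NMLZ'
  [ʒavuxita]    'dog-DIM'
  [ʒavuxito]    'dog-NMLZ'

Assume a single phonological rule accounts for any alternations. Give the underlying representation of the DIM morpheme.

The DIM morpheme has two allomorphs, [-da] and [-ta].
By contrast the NMLZ suffix keeps its initial [t] throughout — that segment must be underlying.
The DIM suffix is therefore /-da/ underlyingly, with post-vocalic devoicing: voiced stops become voiceless after a vowel.

/-da/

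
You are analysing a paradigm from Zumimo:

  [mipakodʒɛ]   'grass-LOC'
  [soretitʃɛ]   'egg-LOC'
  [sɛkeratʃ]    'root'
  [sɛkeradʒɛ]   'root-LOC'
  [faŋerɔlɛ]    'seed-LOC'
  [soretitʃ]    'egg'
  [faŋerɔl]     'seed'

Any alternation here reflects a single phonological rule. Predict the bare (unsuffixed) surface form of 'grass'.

[mipakotʃ]

The stem for 'root' ends in [tʃ] in [sɛkeratʃ] but [dʒ] in [sɛkeradʒɛ].
If /tʃ/ were underlying and a rule turned it into [dʒ] before the LOC suffix, 'egg' would also alternate; but it has [tʃ] in both [soretitʃ] and [soretitʃɛ].
The alternation reflects word-final obstruent devoicing: voiced obstruents become voiceless word-finally. /dʒ/ is underlying.
The one attested form of 'grass', [mipakodʒɛ], shows underlying /mipakodʒ/. Applying the same rule word-finally gives [mipakotʃ].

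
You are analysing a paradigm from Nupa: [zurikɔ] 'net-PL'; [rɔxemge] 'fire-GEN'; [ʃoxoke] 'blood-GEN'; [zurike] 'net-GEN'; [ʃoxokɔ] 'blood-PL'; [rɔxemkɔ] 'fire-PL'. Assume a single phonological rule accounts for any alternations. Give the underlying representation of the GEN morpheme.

The GEN morpheme has two allomorphs, [-ge] and [-ke].
By contrast the PL suffix keeps its initial [k] throughout — that segment must be underlying.
The GEN suffix is therefore /-ge/ underlyingly, with post-vocalic devoicing: voiced stops become voiceless after a vowel.

/-ge/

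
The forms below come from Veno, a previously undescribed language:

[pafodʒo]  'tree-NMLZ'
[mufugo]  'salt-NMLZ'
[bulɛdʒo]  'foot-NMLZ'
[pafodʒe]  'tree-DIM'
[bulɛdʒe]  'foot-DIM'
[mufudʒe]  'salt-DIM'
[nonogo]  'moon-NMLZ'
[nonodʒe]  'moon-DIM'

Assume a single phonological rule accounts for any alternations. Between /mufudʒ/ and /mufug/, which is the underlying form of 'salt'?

/mufug/

The root 'salt' surfaces as [mufudʒe] and [mufugo], with a stem-final [dʒ] ~ [g] alternation.
Compare 'foot', with invariant [dʒ] in [bulɛdʒe] and [bulɛdʒo]: an analysis with underlying /dʒ/ and a rule producing [g] before the NMLZ suffix would wrongly predict alternation here too.
The alternation reflects palatalization before a front vowel: /g/ becomes palato-alveolar [dʒ] before a front vowel. /g/ is underlying.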